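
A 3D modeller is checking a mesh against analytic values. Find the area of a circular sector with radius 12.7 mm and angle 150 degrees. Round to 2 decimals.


Shape: circular sector
Radius r = 12.7 mm, Angle = 150 degrees
Formula: A = (angle/360) * pi * r^2
r^2 = 161.29
Fraction of circle = 150/360
A = (150/360) * pi * 161.29
A = 67.204167 * pi
A = 211.13
211.13 mm^2


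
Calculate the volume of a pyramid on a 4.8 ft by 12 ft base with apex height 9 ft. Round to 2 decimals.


Shape: rectangular pyramid
Base: 4.8 ft x 12 ft, Height h = 9 ft
Formula: V = (1/3) * base_area * h
base_area = 4.8 * 12 = 57.6
base_area * h = 57.6 * 9 = 518.4
V = 518.4 / 3
V = 172.8
172.8 ft^3


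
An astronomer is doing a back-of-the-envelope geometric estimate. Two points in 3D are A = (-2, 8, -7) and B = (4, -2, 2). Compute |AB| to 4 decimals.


3D distance between two points
P1 = (-2, 8, -7), P2 = (4, -2, 2)
Formula: d = sqrt((x2-x1)^2 + (y2-y1)^2 + (z2-z1)^2)
dx = 4 - -2 = 6
dy = -2 - 8 = -10
dz = 2 - -7 = 9
dx^2 + dy^2 + dz^2 = 36 + 100 + 81 = 217
d = sqrt(217)
d = 14.7309
14.7309 units


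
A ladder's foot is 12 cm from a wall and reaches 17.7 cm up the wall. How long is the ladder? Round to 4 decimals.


Shape: right triangle
Legs a = 12 cm, b = 17.7 cm
Formula: c = sqrt(a^2 + b^2)
a^2 = 144, b^2 = 313.29
a^2 + b^2 = 457.29
c = sqrt(457.29)
c = 21.3843
21.3843 cm


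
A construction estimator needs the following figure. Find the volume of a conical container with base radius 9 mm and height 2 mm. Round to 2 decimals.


Shape: cone
Radius r = 9 mm, Height h = 2 mm
Formula: V = (1/3) * pi * r^2 * h
r^2 = 81
pi * r^2 * h = pi * 81 * 2 = 162 * pi
V = 162 * pi / 3
V = 169.65
169.65 mm^3


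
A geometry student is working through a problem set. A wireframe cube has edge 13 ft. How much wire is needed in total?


Shape: cube
Side s = 13 ft
A cube has 12 edges, all equal.
Formula: total edge length = 12 * s
Total = 12 * 13
Total = 156
156 ft


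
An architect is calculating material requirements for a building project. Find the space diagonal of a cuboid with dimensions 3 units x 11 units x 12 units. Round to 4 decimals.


Shape: rectangular box (space diagonal)
l = 3 units, w = 11 units, h = 12 units
Visualize: the diagonal of the base, then a right triangle with that diagonal and the height.
Formula: d = sqrt(l^2 + w^2 + h^2)
l^2 + w^2 + h^2 = 9 + 121 + 144 = 274
d = sqrt(274)
d = 16.5529
16.5529 units


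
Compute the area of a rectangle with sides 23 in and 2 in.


Shape: rectangle
Length l = 23 in, Width w = 2 in
Formula: A = l * w
A = 23 * 2
A = 46
46 in^2


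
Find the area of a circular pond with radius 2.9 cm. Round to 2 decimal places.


Shape: circle
Radius r = 2.9 cm
Formula: A = pi * r^2
r^2 = 2.9^2 = 8.41
A = pi * 8.41
A = 26.42
26.42 cm^2


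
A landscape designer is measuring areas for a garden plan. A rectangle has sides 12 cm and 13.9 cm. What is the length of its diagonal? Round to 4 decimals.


Shape: rectangle (diagonal via Pythagoras)
Sides: 12 cm and 13.9 cm
Formula: d = sqrt(l^2 + w^2)
l^2 = 144, w^2 = 193.21
l^2 + w^2 = 337.21
d = sqrt(337.21)
d = 18.3633
18.3633 cm


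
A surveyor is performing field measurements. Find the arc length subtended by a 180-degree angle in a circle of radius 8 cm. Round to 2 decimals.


Shape: circular arc
Radius r = 8 cm, Angle = 180 degrees
Formula: L = (angle/360) * 2 * pi * r
2 * pi * r = 16 * pi
L = (180/360) * 16 * pi
L = 8 * pi
L = 25.13
25.13 cm


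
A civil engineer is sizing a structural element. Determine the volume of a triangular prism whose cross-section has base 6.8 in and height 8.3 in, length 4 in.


Shape: triangular prism
Triangle base = 6.8 in, triangle height = 8.3 in, prism length L = 4 in
Formula: V = (1/2 * b * h_tri) * L
Cross-section area = 0.5 * 6.8 * 8.3 = 28.22
V = 28.22 * 4
V = 112.88
112.88 in^3


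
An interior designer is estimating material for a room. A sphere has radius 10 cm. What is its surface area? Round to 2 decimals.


Shape: sphere
Radius r = 10 cm
Formula: SA = 4 * pi * r^2
r^2 = 100
SA = 4 * pi * 100
SA = 400 * pi
SA = 1256.64
1256.64 cm^2


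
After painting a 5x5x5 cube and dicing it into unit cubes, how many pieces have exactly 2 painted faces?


Large cube: 5 x 5 x 5, cut into unit cubes.
n = 5, so n - 2 = 3
Cubes with 2 painted faces lie along the edges, excluding corners.
A cube has 12 edges; each contributes (n - 2) = 3 such cubes.
Count = 12 * 3 = 36
36 unit cubes


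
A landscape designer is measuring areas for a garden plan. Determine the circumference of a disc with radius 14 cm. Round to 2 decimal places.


Shape: circle
Radius r = 14 cm
Formula: C = 2 * pi * r
C = 2 * pi * 14
C = 28 * pi
C = 87.96
87.96 cm


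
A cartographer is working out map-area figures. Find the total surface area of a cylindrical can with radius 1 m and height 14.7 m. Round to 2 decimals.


Shape: closed cylinder
Radius r = 1 m, Height h = 14.7 m
Formula: SA = 2*pi*r^2 + 2*pi*r*h = 2*pi*r*(r + h)
r + h = 15.7
2 * r * (r + h) = 2 * 1 * 15.7 = 31.4
SA = 31.4 * pi
SA = 98.65
98.65 m^2


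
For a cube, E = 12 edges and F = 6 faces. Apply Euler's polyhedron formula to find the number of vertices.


Polyhedron: cube
Euler's formula for convex polyhedra: V - E + F = 2
Given: E = 12 edges and F = 6 faces
Solve for V:
V = 2 + E - F = 2 + 12 - 6 = 8
8 vertices


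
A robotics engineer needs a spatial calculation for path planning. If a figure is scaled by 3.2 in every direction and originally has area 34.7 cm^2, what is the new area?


Linear scale factor k = 3.2
Original area = 34.7 cm^2
Rule: under a linear scaling by k, areas scale by k^2.
k^2 = 3.2^2 = 10.24
New area = 34.7 * 10.24
New area = 355.328
355.328 cm^2


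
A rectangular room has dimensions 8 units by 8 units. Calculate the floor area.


Shape: rectangle
Length l = 8 units, Width w = 8 units
Formula: A = l * w
A = 8 * 8
A = 64
64 units^2


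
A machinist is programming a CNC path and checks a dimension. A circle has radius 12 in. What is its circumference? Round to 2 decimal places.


Shape: circle
Radius r = 12 in
Formula: C = 2 * pi * r
C = 2 * pi * 12
C = 24 * pi
C = 75.4
75.4 in


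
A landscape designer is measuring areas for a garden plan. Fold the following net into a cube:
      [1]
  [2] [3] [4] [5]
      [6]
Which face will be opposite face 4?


Net: cross layout. Take square 3 as the base (bottom).
Fold the four squares in the horizontal row up around 3: 2 -> left, 4 -> right, 5 wraps to the top.
Fold 1 and 6 up from 3: 1 -> back, 6 -> front.
Opposite pairs are therefore: (1, 6), (2, 4), (3, 5).
Face 4 is opposite face 2.
face 2


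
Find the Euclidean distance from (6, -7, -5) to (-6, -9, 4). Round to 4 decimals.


3D distance between two points
P1 = (6, -7, -5), P2 = (-6, -9, 4)
Formula: d = sqrt((x2-x1)^2 + (y2-y1)^2 + (z2-z1)^2)
dx = -6 - 6 = -12
dy = -9 - -7 = -2
dz = 4 - -5 = 9
dx^2 + dy^2 + dz^2 = 144 + 4 + 81 = 229
d = sqrt(229)
d = 15.1327
15.1327 units


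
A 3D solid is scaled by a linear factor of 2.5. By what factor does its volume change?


Linear scale factor k = 2.5
Rule: under a linear scaling by k, volumes scale by k^3.
k^3 = 2.5 * 2.5 * 2.5
k^3 = 6.25 * 2.5
k^3 = 15.625
Volume scales by a factor of 15.625.
15.625 (dimensionless)


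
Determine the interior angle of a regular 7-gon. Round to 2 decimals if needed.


Shape: regular heptagon (7 sides)
Formula: interior angle = (n - 2) * 180 / n
(n - 2) = 5
(n - 2) * 180 = 900
angle = 900 / 7
angle = 128.57
128.57 degrees


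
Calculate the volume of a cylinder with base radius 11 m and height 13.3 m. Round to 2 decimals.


Shape: cylinder
Radius r = 11 m, Height h = 13.3 m
Formula: V = pi * r^2 * h
r^2 = 121
V = pi * 121 * 13.3
V = 1609.3 * pi
V = 5055.77
5055.77 m^3


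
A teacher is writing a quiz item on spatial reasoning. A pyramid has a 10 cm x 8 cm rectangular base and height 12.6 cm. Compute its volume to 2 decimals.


Shape: rectangular pyramid
Base: 10 cm x 8 cm, Height h = 12.6 cm
Formula: V = (1/3) * base_area * h
base_area = 10 * 8 = 80
base_area * h = 80 * 12.6 = 1008
V = 1008 / 3
V = 336
336 cm^3


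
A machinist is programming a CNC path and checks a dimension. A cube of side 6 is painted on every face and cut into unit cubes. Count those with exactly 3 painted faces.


Large cube: 6 x 6 x 6, cut into unit cubes.
Cubes with 3 painted faces are at the corners. A cube always has 8 corners.
Count = 8
8 unit cubes


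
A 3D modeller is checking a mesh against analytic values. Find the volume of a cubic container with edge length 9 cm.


Shape: cube
Side s = 9 cm
Formula: V = s^3
V = 9 * 9 * 9
V = 81 * 9
V = 729
729 cm^3


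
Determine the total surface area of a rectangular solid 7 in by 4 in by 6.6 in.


Shape: rectangular prism
l = 7 in, w = 4 in, h = 6.6 in
Formula: SA = 2(lw + lh + wh)
lw = 28, lh = 46.2, wh = 26.4
lw + lh + wh = 100.6
SA = 2 * 100.6
SA = 201.2
201.2 in^2


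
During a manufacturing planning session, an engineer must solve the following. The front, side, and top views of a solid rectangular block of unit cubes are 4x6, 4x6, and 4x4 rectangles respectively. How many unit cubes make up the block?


Orthographic views of a solid rectangular block:
Front view 4 x 6 -> length = 4, height = 6
Side view 4 x 6 -> width = 4, height = 6 (consistent)
Top view 4 x 4 -> confirms length = 4, width = 4
The block is 4 x 4 x 6.
Total unit cubes = 4 * 4 * 6 = 96
96 unit cubes


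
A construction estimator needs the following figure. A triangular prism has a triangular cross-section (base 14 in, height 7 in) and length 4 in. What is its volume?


Shape: triangular prism
Triangle base = 14 in, triangle height = 7 in, prism length L = 4 in
Formula: V = (1/2 * b * h_tri) * L
Cross-section area = 0.5 * 14 * 7 = 49
V = 49 * 4
V = 196
196 in^3


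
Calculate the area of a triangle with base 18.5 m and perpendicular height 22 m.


Shape: triangle
Base b = 18.5 m, Height h = 22 m
Formula: A = (1/2) * b * h
A = 0.5 * 18.5 * 22
A = 0.5 * 407
A = 203.5
203.5 m^2


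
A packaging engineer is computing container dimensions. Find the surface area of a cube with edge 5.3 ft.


Shape: cube
Side s = 5.3 ft
A cube has 6 square faces.
Formula: SA = 6 * s^2
s^2 = 28.09
SA = 6 * 28.09
SA = 168.54
168.54 ft^2


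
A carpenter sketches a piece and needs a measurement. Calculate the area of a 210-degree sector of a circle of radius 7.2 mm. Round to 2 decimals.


Shape: circular sector
Radius r = 7.2 mm, Angle = 210 degrees
Formula: A = (angle/360) * pi * r^2
r^2 = 51.84
Fraction of circle = 210/360
A = (210/360) * pi * 51.84
A = 30.24 * pi
A = 95
95 mm^2


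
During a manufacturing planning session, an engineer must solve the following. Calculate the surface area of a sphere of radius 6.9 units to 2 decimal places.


Shape: sphere
Radius r = 6.9 units
Formula: SA = 4 * pi * r^2
r^2 = 47.61
SA = 4 * pi * 47.61
SA = 190.44 * pi
SA = 598.28
598.28 units^2


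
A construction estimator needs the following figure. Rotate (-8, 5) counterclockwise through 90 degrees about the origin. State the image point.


Transformation: rotation about the origin
Original point: (-8, 5)
Rule for 90 deg counterclockwise: (x, y) -> (-y, x)
Apply: (-8, 5) -> (-5, -8)
(-5, -8)


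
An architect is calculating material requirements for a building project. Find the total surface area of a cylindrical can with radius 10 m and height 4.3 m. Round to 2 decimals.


Shape: closed cylinder
Radius r = 10 m, Height h = 4.3 m
Formula: SA = 2*pi*r^2 + 2*pi*r*h = 2*pi*r*(r + h)
r + h = 14.3
2 * r * (r + h) = 2 * 10 * 14.3 = 286
SA = 286 * pi
SA = 898.5
898.5 m^2


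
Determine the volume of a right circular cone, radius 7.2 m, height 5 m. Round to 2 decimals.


Shape: cone
Radius r = 7.2 m, Height h = 5 m
Formula: V = (1/3) * pi * r^2 * h
r^2 = 51.84
pi * r^2 * h = pi * 51.84 * 5 = 259.2 * pi
V = 259.2 * pi / 3
V = 271.43
271.43 m^3


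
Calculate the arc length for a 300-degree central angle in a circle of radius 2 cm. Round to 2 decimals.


Shape: circular arc
Radius r = 2 cm, Angle = 300 degrees
Formula: L = (angle/360) * 2 * pi * r
2 * pi * r = 4 * pi
L = (300/360) * 4 * pi
L = 3.333333 * pi
L = 10.47
10.47 cm


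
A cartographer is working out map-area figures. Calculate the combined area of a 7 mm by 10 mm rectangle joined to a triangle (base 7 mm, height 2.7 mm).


Composite shape: rectangle + triangle
Rectangle area = 7 * 10 = 70
Triangle area = 0.5 * 7 * 2.7 = 9.45
Total = 70 + 9.45
Total = 79.45
79.45 mm^2


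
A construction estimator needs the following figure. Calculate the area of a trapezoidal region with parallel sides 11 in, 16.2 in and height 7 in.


Shape: trapezoid
Parallel sides a = 11 in, b = 16.2 in; Height h = 7 in
Formula: A = (a + b) * h / 2
a + b = 11 + 16.2 = 27.2
A = 27.2 * 7 / 2
A = 190.4 / 2
A = 95.2
95.2 in^2


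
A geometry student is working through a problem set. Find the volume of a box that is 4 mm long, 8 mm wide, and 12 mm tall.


Shape: rectangular prism
l = 4 mm, w = 8 mm, h = 12 mm
Formula: V = l * w * h
V = 4 * 8 * 12
V = 32 * 12
V = 384
384 mm^3


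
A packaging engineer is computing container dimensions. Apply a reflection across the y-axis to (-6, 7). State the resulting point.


Transformation: reflection
Original point: (-6, 7)
Rule for reflection over the y-axis: (x, y) -> (-x, y)
Apply: (-6, 7) -> (6, 7)
(6, 7)


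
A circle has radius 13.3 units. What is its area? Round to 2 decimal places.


Shape: circle
Radius r = 13.3 units
Formula: A = pi * r^2
r^2 = 13.3^2 = 176.89
A = pi * 176.89
A = 555.72
555.72 units^2


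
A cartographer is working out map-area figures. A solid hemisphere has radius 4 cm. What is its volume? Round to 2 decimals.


Shape: hemisphere (half of a sphere)
Radius r = 4 cm
Formula: V = (1/2) * (4/3) * pi * r^3 = (2/3) * pi * r^3
r^3 = 64
(2/3) * 64 = 42.666667
V = 42.666667 * pi
V = 134.04
134.04 cm^3


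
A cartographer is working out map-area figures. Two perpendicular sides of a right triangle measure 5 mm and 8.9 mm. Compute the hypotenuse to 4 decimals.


Shape: right triangle
Legs a = 5 mm, b = 8.9 mm
Formula: c = sqrt(a^2 + b^2)
a^2 = 25, b^2 = 79.21
a^2 + b^2 = 104.21
c = sqrt(104.21)
c = 10.2083
10.2083 mm


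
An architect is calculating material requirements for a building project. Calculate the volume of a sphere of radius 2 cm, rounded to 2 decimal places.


Shape: sphere
Radius r = 2 cm
Formula: V = (4/3) * pi * r^3
r^3 = 8
(4/3) * 8 = 10.666667
V = 10.666667 * pi
V = 33.51
33.51 cm^3


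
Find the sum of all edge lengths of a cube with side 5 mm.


Shape: cube
Side s = 5 mm
A cube has 12 edges, all equal.
Formula: total edge length = 12 * s
Total = 12 * 5
Total = 60
60 mm


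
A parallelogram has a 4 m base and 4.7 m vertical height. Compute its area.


Shape: parallelogram
Base b = 4 m, Height h = 4.7 m
Formula: A = b * h
A = 4 * 4.7
A = 18.8
18.8 m^2


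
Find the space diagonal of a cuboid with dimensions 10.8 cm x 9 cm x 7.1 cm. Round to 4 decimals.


Shape: rectangular box (space diagonal)
l = 10.8 cm, w = 9 cm, h = 7.1 cm
Visualize: the diagonal of the base, then a right triangle with that diagonal and the height.
Formula: d = sqrt(l^2 + w^2 + h^2)
l^2 + w^2 + h^2 = 116.64 + 81 + 50.41 = 248.05
d = sqrt(248.05)
d = 15.7496
15.7496 cm


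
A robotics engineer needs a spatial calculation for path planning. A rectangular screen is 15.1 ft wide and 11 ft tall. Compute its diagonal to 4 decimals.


Shape: rectangle (diagonal via Pythagoras)
Sides: 15.1 ft and 11 ft
Formula: d = sqrt(l^2 + w^2)
l^2 = 228.01, w^2 = 121
l^2 + w^2 = 349.01
d = sqrt(349.01)
d = 18.6818
18.6818 ft


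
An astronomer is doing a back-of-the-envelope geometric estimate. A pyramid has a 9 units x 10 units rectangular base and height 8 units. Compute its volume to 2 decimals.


Shape: rectangular pyramid
Base: 9 units x 10 units, Height h = 8 units
Formula: V = (1/3) * base_area * h
base_area = 9 * 10 = 90
base_area * h = 90 * 8 = 720
V = 720 / 3
V = 240
240 units^3


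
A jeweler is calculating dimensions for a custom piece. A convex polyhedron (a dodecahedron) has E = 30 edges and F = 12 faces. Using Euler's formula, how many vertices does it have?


Polyhedron: dodecahedron
Euler's formula for convex polyhedra: V - E + F = 2
Given: E = 30 edges and F = 12 faces
Solve for V:
V = 2 + E - F = 2 + 30 - 12 = 20
20 vertices


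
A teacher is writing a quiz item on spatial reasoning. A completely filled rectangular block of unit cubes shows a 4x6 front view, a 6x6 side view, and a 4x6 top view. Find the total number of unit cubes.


Orthographic views of a solid rectangular block:
Front view 4 x 6 -> length = 4, height = 6
Side view 6 x 6 -> width = 6, height = 6 (consistent)
Top view 4 x 6 -> confirms length = 4, width = 6
The block is 4 x 6 x 6.
Total unit cubes = 4 * 6 * 6 = 144
144 unit cubes


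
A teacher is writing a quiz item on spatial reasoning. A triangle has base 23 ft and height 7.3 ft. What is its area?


Shape: triangle
Base b = 23 ft, Height h = 7.3 ft
Formula: A = (1/2) * b * h
A = 0.5 * 23 * 7.3
A = 0.5 * 167.9
A = 83.95
83.95 ft^2


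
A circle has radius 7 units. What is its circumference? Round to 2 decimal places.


Shape: circle
Radius r = 7 units
Formula: C = 2 * pi * r
C = 2 * pi * 7
C = 14 * pi
C = 43.98
43.98 units


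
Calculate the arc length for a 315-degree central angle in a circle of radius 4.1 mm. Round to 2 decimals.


Shape: circular arc
Radius r = 4.1 mm, Angle = 315 degrees
Formula: L = (angle/360) * 2 * pi * r
2 * pi * r = 8.2 * pi
L = (315/360) * 8.2 * pi
L = 7.175 * pi
L = 22.54
22.54 mm


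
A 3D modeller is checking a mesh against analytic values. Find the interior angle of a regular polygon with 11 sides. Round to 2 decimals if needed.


Shape: regular hendecagon (11 sides)
Formula: interior angle = (n - 2) * 180 / n
(n - 2) = 9
(n - 2) * 180 = 1620
angle = 1620 / 11
angle = 147.27
147.27 degrees


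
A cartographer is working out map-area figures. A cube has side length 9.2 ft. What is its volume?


Shape: cube
Side s = 9.2 ft
Formula: V = s^3
V = 9.2 * 9.2 * 9.2
V = 84.64 * 9.2
V = 778.688
778.688 ft^3


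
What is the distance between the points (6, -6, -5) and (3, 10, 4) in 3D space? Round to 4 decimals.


3D distance between two points
P1 = (6, -6, -5), P2 = (3, 10, 4)
Formula: d = sqrt((x2-x1)^2 + (y2-y1)^2 + (z2-z1)^2)
dx = 3 - 6 = -3
dy = 10 - -6 = 16
dz = 4 - -5 = 9
dx^2 + dy^2 + dz^2 = 9 + 256 + 81 = 346
d = sqrt(346)
d = 18.6011
18.6011 units


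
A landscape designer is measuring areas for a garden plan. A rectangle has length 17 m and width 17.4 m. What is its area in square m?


Shape: rectangle
Length l = 17 m, Width w = 17.4 m
Formula: A = l * w
A = 17 * 17.4
A = 295.8
295.8 m^2


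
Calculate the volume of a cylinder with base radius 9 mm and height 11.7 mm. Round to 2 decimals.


Shape: cylinder
Radius r = 9 mm, Height h = 11.7 mm
Formula: V = pi * r^2 * h
r^2 = 81
V = pi * 81 * 11.7
V = 947.7 * pi
V = 2977.29
2977.29 mm^3


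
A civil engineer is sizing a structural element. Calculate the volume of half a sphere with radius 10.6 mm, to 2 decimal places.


Shape: hemisphere (half of a sphere)
Radius r = 10.6 mm
Formula: V = (1/2) * (4/3) * pi * r^3 = (2/3) * pi * r^3
r^3 = 1191.016
(2/3) * 1191.016 = 794.010667
V = 794.010667 * pi
V = 2494.46
2494.46 mm^3


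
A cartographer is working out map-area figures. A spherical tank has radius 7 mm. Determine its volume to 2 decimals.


Shape: sphere
Radius r = 7 mm
Formula: V = (4/3) * pi * r^3
r^3 = 343
(4/3) * 343 = 457.333333
V = 457.333333 * pi
V = 1436.76
1436.76 mm^3


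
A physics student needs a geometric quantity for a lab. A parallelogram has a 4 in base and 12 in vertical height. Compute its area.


Shape: parallelogram
Base b = 4 in, Height h = 12 in
Formula: A = b * h
A = 4 * 12
A = 48
48 in^2


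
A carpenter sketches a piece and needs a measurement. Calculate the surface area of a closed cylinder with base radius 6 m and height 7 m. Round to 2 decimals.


Shape: closed cylinder
Radius r = 6 m, Height h = 7 m
Formula: SA = 2*pi*r^2 + 2*pi*r*h = 2*pi*r*(r + h)
r + h = 13
2 * r * (r + h) = 2 * 6 * 13 = 156
SA = 156 * pi
SA = 490.09
490.09 m^2


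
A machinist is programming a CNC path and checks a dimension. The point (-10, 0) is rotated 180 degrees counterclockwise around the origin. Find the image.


Transformation: rotation about the origin
Original point: (-10, 0)
Rule for 180 deg: (x, y) -> (-x, -y)
Apply: (-10, 0) -> (10, 0)
(10, 0)


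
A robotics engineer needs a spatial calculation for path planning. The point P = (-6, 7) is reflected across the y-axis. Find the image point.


Transformation: reflection
Original point: (-6, 7)
Rule for reflection over the y-axis: (x, y) -> (-x, y)
Apply: (-6, 7) -> (6, 7)
(6, 7)


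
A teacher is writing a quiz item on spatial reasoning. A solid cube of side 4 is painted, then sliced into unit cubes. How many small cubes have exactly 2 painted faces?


Large cube: 4 x 4 x 4, cut into unit cubes.
n = 4, so n - 2 = 2
Cubes with 2 painted faces lie along the edges, excluding corners.
A cube has 12 edges; each contributes (n - 2) = 2 such cubes.
Count = 12 * 2 = 24
24 unit cubes


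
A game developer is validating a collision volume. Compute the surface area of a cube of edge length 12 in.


Shape: cube
Side s = 12 in
A cube has 6 square faces.
Formula: SA = 6 * s^2
s^2 = 144
SA = 6 * 144
SA = 864
864 in^2


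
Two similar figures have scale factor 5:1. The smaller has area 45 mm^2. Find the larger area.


Linear scale factor k = 5
Original area = 45 mm^2
Rule: under a linear scaling by k, areas scale by k^2.
k^2 = 5^2 = 25
New area = 45 * 25
New area = 1125
1125 mm^2


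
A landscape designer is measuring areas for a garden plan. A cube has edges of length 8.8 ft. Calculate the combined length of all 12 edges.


Shape: cube
Side s = 8.8 ft
A cube has 12 edges, all equal.
Formula: total edge length = 12 * s
Total = 12 * 8.8
Total = 105.6
105.6 ft


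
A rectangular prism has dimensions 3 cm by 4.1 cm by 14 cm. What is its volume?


Shape: rectangular prism
l = 3 cm, w = 4.1 cm, h = 14 cm
Formula: V = l * w * h
V = 3 * 4.1 * 14
V = 12.3 * 14
V = 172.2
172.2 cm^3


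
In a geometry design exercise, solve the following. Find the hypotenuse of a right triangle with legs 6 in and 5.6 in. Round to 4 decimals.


Shape: right triangle
Legs a = 6 in, b = 5.6 in
Formula: c = sqrt(a^2 + b^2)
a^2 = 36, b^2 = 31.36
a^2 + b^2 = 67.36
c = sqrt(67.36)
c = 8.2073
8.2073 in


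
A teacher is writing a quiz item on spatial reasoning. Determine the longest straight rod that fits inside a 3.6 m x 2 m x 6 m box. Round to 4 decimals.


Shape: rectangular box (space diagonal)
l = 3.6 m, w = 2 m, h = 6 m
Visualize: the diagonal of the base, then a right triangle with that diagonal and the height.
Formula: d = sqrt(l^2 + w^2 + h^2)
l^2 + w^2 + h^2 = 12.96 + 4 + 36 = 52.96
d = sqrt(52.96)
d = 7.2774
7.2774 m


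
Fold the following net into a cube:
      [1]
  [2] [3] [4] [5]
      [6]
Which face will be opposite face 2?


Net: cross layout. Take square 3 as the base (bottom).
Fold the four squares in the horizontal row up around 3: 2 -> left, 4 -> right, 5 wraps to the top.
Fold 1 and 6 up from 3: 1 -> back, 6 -> front.
Opposite pairs are therefore: (1, 6), (2, 4), (3, 5).
Face 2 is opposite face 4.
face 4


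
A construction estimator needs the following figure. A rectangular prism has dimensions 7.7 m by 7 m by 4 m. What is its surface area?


Shape: rectangular prism
l = 7.7 m, w = 7 m, h = 4 m
Formula: SA = 2(lw + lh + wh)
lw = 53.9, lh = 30.8, wh = 28
lw + lh + wh = 112.7
SA = 2 * 112.7
SA = 225.4
225.4 m^2


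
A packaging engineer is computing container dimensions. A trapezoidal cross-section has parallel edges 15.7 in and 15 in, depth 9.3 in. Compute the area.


Shape: trapezoid
Parallel sides a = 15.7 in, b = 15 in; Height h = 9.3 in
Formula: A = (a + b) * h / 2
a + b = 15.7 + 15 = 30.7
A = 30.7 * 9.3 / 2
A = 285.51 / 2
A = 142.755
142.755 in^2


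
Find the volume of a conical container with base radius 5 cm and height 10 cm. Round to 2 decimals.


Shape: cone
Radius r = 5 cm, Height h = 10 cm
Formula: V = (1/3) * pi * r^2 * h
r^2 = 25
pi * r^2 * h = pi * 25 * 10 = 250 * pi
V = 250 * pi / 3
V = 261.8
261.8 cm^3


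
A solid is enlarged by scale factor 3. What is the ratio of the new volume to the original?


Linear scale factor k = 3
Rule: under a linear scaling by k, volumes scale by k^3.
k^3 = 3 * 3 * 3
k^3 = 9 * 3
k^3 = 27
Volume scales by a factor of 27.
27 (dimensionless)


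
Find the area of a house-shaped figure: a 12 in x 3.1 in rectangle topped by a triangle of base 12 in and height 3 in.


Composite shape: rectangle + triangle
Rectangle area = 12 * 3.1 = 37.2
Triangle area = 0.5 * 12 * 3 = 18
Total = 37.2 + 18
Total = 55.2
55.2 in^2


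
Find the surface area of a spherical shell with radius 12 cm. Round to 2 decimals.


Shape: sphere
Radius r = 12 cm
Formula: SA = 4 * pi * r^2
r^2 = 144
SA = 4 * pi * 144
SA = 576 * pi
SA = 1809.56
1809.56 cm^2


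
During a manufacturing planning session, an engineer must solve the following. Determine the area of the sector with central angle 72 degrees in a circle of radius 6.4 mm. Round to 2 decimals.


Shape: circular sector
Radius r = 6.4 mm, Angle = 72 degrees
Formula: A = (angle/360) * pi * r^2
r^2 = 40.96
Fraction of circle = 72/360
A = (72/360) * pi * 40.96
A = 8.192 * pi
A = 25.74
25.74 mm^2


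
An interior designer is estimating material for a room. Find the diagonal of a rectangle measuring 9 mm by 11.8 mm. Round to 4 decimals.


Shape: rectangle (diagonal via Pythagoras)
Sides: 9 mm and 11.8 mm
Formula: d = sqrt(l^2 + w^2)
l^2 = 81, w^2 = 139.24
l^2 + w^2 = 220.24
d = sqrt(220.24)
d = 14.8405
14.8405 mm


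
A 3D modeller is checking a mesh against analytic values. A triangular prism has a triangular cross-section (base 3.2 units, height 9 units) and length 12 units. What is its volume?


Shape: triangular prism
Triangle base = 3.2 units, triangle height = 9 units, prism length L = 12 units
Formula: V = (1/2 * b * h_tri) * L
Cross-section area = 0.5 * 3.2 * 9 = 14.4
V = 14.4 * 12
V = 172.8
172.8 units^3


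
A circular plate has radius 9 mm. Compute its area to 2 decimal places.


Shape: circle
Radius r = 9 mm
Formula: A = pi * r^2
r^2 = 9^2 = 81
A = pi * 81
A = 254.47
254.47 mm^2


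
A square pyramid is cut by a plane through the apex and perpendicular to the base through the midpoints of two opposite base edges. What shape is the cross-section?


Solid: square pyramid
Cutting plane: through the apex and perpendicular to the base through the midpoints of two opposite base edges
Visualize the intersection of the plane with the solid's surface.
The boundary of the cut region is a isosceles triangle.
isosceles triangle


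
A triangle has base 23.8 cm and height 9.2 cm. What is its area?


Shape: triangle
Base b = 23.8 cm, Height h = 9.2 cm
Formula: A = (1/2) * b * h
A = 0.5 * 23.8 * 9.2
A = 0.5 * 218.96
A = 109.48
109.48 cm^2


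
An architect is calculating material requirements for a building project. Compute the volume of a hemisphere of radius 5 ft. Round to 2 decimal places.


Shape: hemisphere (half of a sphere)
Radius r = 5 ft
Formula: V = (1/2) * (4/3) * pi * r^3 = (2/3) * pi * r^3
r^3 = 125
(2/3) * 125 = 83.333333
V = 83.333333 * pi
V = 261.8
261.8 ft^3


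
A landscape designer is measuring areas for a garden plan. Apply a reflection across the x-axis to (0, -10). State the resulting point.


Transformation: reflection
Original point: (0, -10)
Rule for reflection over the x-axis: (x, y) -> (x, -y)
Apply: (0, -10) -> (0, 10)
(0, 10)


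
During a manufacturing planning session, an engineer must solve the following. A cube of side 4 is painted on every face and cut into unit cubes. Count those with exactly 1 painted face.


Large cube: 4 x 4 x 4, cut into unit cubes.
n = 4, so n - 2 = 2
Cubes with 1 painted face lie in the interior of each face.
A cube has 6 faces; each contributes (n - 2)^2 = 4 such cubes.
Count = 6 * 4 = 24
24 unit cubes


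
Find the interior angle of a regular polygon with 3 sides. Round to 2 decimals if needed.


Shape: regular triangle (3 sides)
Formula: interior angle = (n - 2) * 180 / n
(n - 2) = 1
(n - 2) * 180 = 180
angle = 180 / 3
angle = 60
60 degrees


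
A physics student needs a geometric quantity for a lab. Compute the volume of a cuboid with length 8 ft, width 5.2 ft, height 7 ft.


Shape: rectangular prism
l = 8 ft, w = 5.2 ft, h = 7 ft
Formula: V = l * w * h
V = 8 * 5.2 * 7
V = 41.6 * 7
V = 291.2
291.2 ft^3


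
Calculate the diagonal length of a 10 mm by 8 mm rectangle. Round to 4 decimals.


Shape: rectangle (diagonal via Pythagoras)
Sides: 10 mm and 8 mm
Formula: d = sqrt(l^2 + w^2)
l^2 = 100, w^2 = 64
l^2 + w^2 = 164
d = sqrt(164)
d = 12.8062
12.8062 mm


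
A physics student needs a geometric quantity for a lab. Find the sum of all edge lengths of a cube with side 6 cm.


Shape: cube
Side s = 6 cm
A cube has 12 edges, all equal.
Formula: total edge length = 12 * s
Total = 12 * 6
Total = 72
72 cm


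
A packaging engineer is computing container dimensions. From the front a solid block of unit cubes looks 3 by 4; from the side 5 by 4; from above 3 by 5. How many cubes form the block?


Orthographic views of a solid rectangular block:
Front view 3 x 4 -> length = 3, height = 4
Side view 5 x 4 -> width = 5, height = 4 (consistent)
Top view 3 x 5 -> confirms length = 3, width = 5
The block is 3 x 5 x 4.
Total unit cubes = 3 * 5 * 4 = 60
60 unit cubes


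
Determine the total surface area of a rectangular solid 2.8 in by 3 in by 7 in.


Shape: rectangular prism
l = 2.8 in, w = 3 in, h = 7 in
Formula: SA = 2(lw + lh + wh)
lw = 8.4, lh = 19.6, wh = 21
lw + lh + wh = 49
SA = 2 * 49
SA = 98
98 in^2


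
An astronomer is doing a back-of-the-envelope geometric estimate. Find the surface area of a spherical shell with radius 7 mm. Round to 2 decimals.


Shape: sphere
Radius r = 7 mm
Formula: SA = 4 * pi * r^2
r^2 = 49
SA = 4 * pi * 49
SA = 196 * pi
SA = 615.75
615.75 mm^2


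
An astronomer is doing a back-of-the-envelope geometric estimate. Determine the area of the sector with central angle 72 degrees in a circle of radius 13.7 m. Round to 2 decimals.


Shape: circular sector
Radius r = 13.7 m, Angle = 72 degrees
Formula: A = (angle/360) * pi * r^2
r^2 = 187.69
Fraction of circle = 72/360
A = (72/360) * pi * 187.69
A = 37.538 * pi
A = 117.93
117.93 m^2


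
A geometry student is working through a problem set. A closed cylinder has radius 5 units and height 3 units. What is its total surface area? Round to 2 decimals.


Shape: closed cylinder
Radius r = 5 units, Height h = 3 units
Formula: SA = 2*pi*r^2 + 2*pi*r*h = 2*pi*r*(r + h)
r + h = 8
2 * r * (r + h) = 2 * 5 * 8 = 80
SA = 80 * pi
SA = 251.33
251.33 units^2


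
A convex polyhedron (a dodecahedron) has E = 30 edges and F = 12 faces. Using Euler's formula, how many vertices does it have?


Polyhedron: dodecahedron
Euler's formula for convex polyhedra: V - E + F = 2
Given: E = 30 edges and F = 12 faces
Solve for V:
V = 2 + E - F = 2 + 30 - 12 = 20
20 vertices


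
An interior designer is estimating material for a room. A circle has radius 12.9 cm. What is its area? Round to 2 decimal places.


Shape: circle
Radius r = 12.9 cm
Formula: A = pi * r^2
r^2 = 12.9^2 = 166.41
A = pi * 166.41
A = 522.79
522.79 cm^2


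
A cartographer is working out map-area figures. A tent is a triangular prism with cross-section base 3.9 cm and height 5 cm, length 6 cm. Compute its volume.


Shape: triangular prism
Triangle base = 3.9 cm, triangle height = 5 cm, prism length L = 6 cm
Formula: V = (1/2 * b * h_tri) * L
Cross-section area = 0.5 * 3.9 * 5 = 9.75
V = 9.75 * 6
V = 58.5
58.5 cm^3


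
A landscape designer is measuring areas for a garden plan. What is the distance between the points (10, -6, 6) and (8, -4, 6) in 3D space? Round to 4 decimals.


3D distance between two points
P1 = (10, -6, 6), P2 = (8, -4, 6)
Formula: d = sqrt((x2-x1)^2 + (y2-y1)^2 + (z2-z1)^2)
dx = 8 - 10 = -2
dy = -4 - -6 = 2
dz = 6 - 6 = 0
dx^2 + dy^2 + dz^2 = 4 + 4 + 0 = 8
d = sqrt(8)
d = 2.8284
2.8284 units


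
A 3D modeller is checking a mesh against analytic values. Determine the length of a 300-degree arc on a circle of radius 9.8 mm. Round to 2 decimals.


Shape: circular arc
Radius r = 9.8 mm, Angle = 300 degrees
Formula: L = (angle/360) * 2 * pi * r
2 * pi * r = 19.6 * pi
L = (300/360) * 19.6 * pi
L = 16.333333 * pi
L = 51.31
51.31 mm


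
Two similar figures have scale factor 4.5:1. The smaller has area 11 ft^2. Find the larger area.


Linear scale factor k = 4.5
Original area = 11 ft^2
Rule: under a linear scaling by k, areas scale by k^2.
k^2 = 4.5^2 = 20.25
New area = 11 * 20.25
New area = 222.75
222.75 ft^2


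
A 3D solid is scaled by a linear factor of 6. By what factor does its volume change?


Linear scale factor k = 6
Rule: under a linear scaling by k, volumes scale by k^3.
k^3 = 6 * 6 * 6
k^3 = 36 * 6
k^3 = 216
Volume scales by a factor of 216.
216 (dimensionless)


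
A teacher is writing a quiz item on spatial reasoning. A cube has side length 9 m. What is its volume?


Shape: cube
Side s = 9 m
Formula: V = s^3
V = 9 * 9 * 9
V = 81 * 9
V = 729
729 m^3


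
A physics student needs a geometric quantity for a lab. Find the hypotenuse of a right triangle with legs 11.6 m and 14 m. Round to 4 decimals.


Shape: right triangle
Legs a = 11.6 m, b = 14 m
Formula: c = sqrt(a^2 + b^2)
a^2 = 134.56, b^2 = 196
a^2 + b^2 = 330.56
c = sqrt(330.56)
c = 18.1813
18.1813 m


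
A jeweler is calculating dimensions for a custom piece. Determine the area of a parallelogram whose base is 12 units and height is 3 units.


Shape: parallelogram
Base b = 12 units, Height h = 3 units
Formula: A = b * h
A = 12 * 3
A = 36
36 units^2


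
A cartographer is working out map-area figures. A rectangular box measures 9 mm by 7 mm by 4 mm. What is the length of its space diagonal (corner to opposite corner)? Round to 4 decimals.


Shape: rectangular box (space diagonal)
l = 9 mm, w = 7 mm, h = 4 mm
Visualize: the diagonal of the base, then a right triangle with that diagonal and the height.
Formula: d = sqrt(l^2 + w^2 + h^2)
l^2 + w^2 + h^2 = 81 + 49 + 16 = 146
d = sqrt(146)
d = 12.083
12.083 mm


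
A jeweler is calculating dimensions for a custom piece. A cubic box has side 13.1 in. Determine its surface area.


Shape: cube
Side s = 13.1 in
A cube has 6 square faces.
Formula: SA = 6 * s^2
s^2 = 171.61
SA = 6 * 171.61
SA = 1029.66
1029.66 in^2


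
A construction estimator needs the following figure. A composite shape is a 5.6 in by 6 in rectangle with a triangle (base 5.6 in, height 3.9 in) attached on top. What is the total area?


Composite shape: rectangle + triangle
Rectangle area = 5.6 * 6 = 33.6
Triangle area = 0.5 * 5.6 * 3.9 = 10.92
Total = 33.6 + 10.92
Total = 44.52
44.52 in^2


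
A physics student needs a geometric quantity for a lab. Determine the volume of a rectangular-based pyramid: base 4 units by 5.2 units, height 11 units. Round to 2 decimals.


Shape: rectangular pyramid
Base: 4 units x 5.2 units, Height h = 11 units
Formula: V = (1/3) * base_area * h
base_area = 4 * 5.2 = 20.8
base_area * h = 20.8 * 11 = 228.8
V = 228.8 / 3
V = 76.27
76.27 units^3


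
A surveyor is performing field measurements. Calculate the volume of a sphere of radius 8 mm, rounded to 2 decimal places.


Shape: sphere
Radius r = 8 mm
Formula: V = (4/3) * pi * r^3
r^3 = 512
(4/3) * 512 = 682.666667
V = 682.666667 * pi
V = 2144.66
2144.66 mm^3


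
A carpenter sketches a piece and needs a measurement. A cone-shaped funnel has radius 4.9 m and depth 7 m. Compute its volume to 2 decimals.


Shape: cone
Radius r = 4.9 m, Height h = 7 m
Formula: V = (1/3) * pi * r^2 * h
r^2 = 24.01
pi * r^2 * h = pi * 24.01 * 7 = 168.07 * pi
V = 168.07 * pi / 3
V = 176
176 m^3


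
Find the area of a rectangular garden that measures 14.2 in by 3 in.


Shape: rectangle
Length l = 14.2 in, Width w = 3 in
Formula: A = l * w
A = 14.2 * 3
A = 42.6
42.6 in^2


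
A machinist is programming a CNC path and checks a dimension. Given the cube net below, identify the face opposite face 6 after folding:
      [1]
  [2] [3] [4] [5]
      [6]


Net: cross layout. Take square 3 as the base (bottom).
Fold the four squares in the horizontal row up around 3: 2 -> left, 4 -> right, 5 wraps to the top.
Fold 1 and 6 up from 3: 1 -> back, 6 -> front.
Opposite pairs are therefore: (1, 6), (2, 4), (3, 5).
Face 6 is opposite face 1.
face 1


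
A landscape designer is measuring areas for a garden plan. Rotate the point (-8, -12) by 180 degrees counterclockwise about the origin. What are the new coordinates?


Transformation: rotation about the origin
Original point: (-8, -12)
Rule for 180 deg: (x, y) -> (-x, -y)
Apply: (-8, -12) -> (8, 12)
(8, 12)


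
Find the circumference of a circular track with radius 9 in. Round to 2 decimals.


Shape: circle
Radius r = 9 in
Formula: C = 2 * pi * r
C = 2 * pi * 9
C = 18 * pi
C = 56.55
56.55 in


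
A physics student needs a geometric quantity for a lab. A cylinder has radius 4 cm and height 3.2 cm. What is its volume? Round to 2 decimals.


Shape: cylinder
Radius r = 4 cm, Height h = 3.2 cm
Formula: V = pi * r^2 * h
r^2 = 16
V = pi * 16 * 3.2
V = 51.2 * pi
V = 160.85
160.85 cm^3


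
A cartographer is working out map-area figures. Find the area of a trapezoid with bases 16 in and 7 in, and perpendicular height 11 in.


Shape: trapezoid
Parallel sides a = 16 in, b = 7 in; Height h = 11 in
Formula: A = (a + b) * h / 2
a + b = 16 + 7 = 23
A = 23 * 11 / 2
A = 253 / 2
A = 126.5
126.5 in^2


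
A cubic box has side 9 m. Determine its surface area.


Shape: cube
Side s = 9 m
A cube has 6 square faces.
Formula: SA = 6 * s^2
s^2 = 81
SA = 6 * 81
SA = 486
486 m^2


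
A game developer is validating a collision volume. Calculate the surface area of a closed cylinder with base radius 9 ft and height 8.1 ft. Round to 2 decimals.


Shape: closed cylinder
Radius r = 9 ft, Height h = 8.1 ft
Formula: SA = 2*pi*r^2 + 2*pi*r*h = 2*pi*r*(r + h)
r + h = 17.1
2 * r * (r + h) = 2 * 9 * 17.1 = 307.8
SA = 307.8 * pi
SA = 966.98
966.98 ft^2


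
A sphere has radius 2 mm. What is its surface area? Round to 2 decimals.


Shape: sphere
Radius r = 2 mm
Formula: SA = 4 * pi * r^2
r^2 = 4
SA = 4 * pi * 4
SA = 16 * pi
SA = 50.27
50.27 mm^2


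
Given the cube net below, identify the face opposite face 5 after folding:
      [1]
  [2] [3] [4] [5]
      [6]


Net: cross layout. Take square 3 as the base (bottom).
Fold the four squares in the horizontal row up around 3: 2 -> left, 4 -> right, 5 wraps to the top.
Fold 1 and 6 up from 3: 1 -> back, 6 -> front.
Opposite pairs are therefore: (1, 6), (2, 4), (3, 5).
Face 5 is opposite face 3.
face 3


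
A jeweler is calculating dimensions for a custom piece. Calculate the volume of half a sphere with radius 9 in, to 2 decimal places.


Shape: hemisphere (half of a sphere)
Radius r = 9 in
Formula: V = (1/2) * (4/3) * pi * r^3 = (2/3) * pi * r^3
r^3 = 729
(2/3) * 729 = 486
V = 486 * pi
V = 1526.81
1526.81 in^3


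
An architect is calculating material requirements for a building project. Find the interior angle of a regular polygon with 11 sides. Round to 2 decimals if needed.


Shape: regular hendecagon (11 sides)
Formula: interior angle = (n - 2) * 180 / n
(n - 2) = 9
(n - 2) * 180 = 1620
angle = 1620 / 11
angle = 147.27
147.27 degrees


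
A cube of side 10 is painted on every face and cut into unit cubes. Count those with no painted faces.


Large cube: 10 x 10 x 10, cut into unit cubes.
n = 10, so n - 2 = 8
Unpainted cubes form the interior (n - 2)^3 block.
(n - 2)^3 = 8^3 = 512
512 unit cubes
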